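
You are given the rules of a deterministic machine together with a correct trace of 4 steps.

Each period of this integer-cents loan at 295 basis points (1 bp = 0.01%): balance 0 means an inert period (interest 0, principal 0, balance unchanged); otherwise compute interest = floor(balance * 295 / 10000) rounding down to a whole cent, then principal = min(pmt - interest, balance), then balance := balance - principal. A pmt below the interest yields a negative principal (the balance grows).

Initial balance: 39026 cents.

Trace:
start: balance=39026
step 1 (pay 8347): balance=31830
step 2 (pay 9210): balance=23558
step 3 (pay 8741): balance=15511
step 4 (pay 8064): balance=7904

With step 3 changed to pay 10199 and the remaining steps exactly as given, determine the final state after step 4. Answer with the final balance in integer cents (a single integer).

(re-executing from step 3 with the substitution; state before step 3: balance=23558)
step 3 (pay 10199): balance=14053
step 4 (pay 8064): balance=6403

6403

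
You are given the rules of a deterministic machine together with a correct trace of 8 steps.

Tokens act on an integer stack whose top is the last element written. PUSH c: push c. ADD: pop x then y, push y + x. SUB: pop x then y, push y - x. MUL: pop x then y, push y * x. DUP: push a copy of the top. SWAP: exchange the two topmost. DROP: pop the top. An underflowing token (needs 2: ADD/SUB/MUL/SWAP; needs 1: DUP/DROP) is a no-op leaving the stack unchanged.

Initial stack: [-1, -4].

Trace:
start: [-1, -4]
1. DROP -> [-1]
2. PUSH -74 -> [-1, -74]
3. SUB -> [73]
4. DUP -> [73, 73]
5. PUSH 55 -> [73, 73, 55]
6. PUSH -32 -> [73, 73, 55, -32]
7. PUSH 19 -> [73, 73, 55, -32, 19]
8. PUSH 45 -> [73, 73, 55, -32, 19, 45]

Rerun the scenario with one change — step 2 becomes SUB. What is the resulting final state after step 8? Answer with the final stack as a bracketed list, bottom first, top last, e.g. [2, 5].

[-1, -1, 55, -32, 19, 45]

(re-executing from step 2 with the substitution; state before step 2: [-1])
2. SUB -> [-1]
3. SUB -> [-1]
4. DUP -> [-1, -1]
5. PUSH 55 -> [-1, -1, 55]
6. PUSH -32 -> [-1, -1, 55, -32]
7. PUSH 19 -> [-1, -1, 55, -32, 19]
8. PUSH 45 -> [-1, -1, 55, -32, 19, 45]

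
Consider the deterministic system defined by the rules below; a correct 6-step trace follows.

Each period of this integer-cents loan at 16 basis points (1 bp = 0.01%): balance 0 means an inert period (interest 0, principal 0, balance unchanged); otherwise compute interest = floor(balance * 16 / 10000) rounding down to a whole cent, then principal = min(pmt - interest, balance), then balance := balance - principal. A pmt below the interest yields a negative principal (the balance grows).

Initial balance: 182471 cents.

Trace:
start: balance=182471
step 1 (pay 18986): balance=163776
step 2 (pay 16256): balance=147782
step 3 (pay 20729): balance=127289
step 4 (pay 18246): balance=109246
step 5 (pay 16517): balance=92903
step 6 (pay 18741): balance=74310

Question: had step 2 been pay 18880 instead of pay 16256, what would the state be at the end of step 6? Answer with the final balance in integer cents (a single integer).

(re-executing from step 2 with the substitution; state before step 2: balance=163776)
step 2 (pay 18880): balance=145158
step 3 (pay 20729): balance=124661
step 4 (pay 18246): balance=106614
step 5 (pay 16517): balance=90267
step 6 (pay 18741): balance=71670

71670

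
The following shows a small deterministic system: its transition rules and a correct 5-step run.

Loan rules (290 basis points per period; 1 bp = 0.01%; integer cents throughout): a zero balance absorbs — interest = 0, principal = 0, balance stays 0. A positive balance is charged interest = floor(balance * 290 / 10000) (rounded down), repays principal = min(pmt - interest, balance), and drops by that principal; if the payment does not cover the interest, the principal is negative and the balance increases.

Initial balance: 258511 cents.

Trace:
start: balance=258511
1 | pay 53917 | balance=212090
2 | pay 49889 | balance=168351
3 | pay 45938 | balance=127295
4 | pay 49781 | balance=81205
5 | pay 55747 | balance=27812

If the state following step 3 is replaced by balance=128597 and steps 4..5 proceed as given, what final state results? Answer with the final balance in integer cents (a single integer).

29191

state after step 3 := balance=128597
4 | pay 49781 | balance=82545
5 | pay 55747 | balance=29191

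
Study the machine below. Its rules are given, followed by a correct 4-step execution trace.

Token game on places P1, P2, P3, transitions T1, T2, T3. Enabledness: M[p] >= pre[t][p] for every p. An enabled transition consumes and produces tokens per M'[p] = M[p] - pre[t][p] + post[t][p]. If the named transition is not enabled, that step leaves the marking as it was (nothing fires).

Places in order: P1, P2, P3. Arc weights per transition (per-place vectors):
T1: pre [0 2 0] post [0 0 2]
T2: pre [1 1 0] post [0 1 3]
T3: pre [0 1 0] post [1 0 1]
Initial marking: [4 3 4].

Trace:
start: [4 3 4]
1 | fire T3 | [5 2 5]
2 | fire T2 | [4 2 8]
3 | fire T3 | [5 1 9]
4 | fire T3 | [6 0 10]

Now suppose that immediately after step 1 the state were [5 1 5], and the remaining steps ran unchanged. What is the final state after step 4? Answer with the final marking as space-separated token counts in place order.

5 0 9

state after step 1 := [5 1 5]
2 | fire T2 | [4 1 8]
3 | fire T3 | [5 0 9]
4 | fire T3 | [5 0 9]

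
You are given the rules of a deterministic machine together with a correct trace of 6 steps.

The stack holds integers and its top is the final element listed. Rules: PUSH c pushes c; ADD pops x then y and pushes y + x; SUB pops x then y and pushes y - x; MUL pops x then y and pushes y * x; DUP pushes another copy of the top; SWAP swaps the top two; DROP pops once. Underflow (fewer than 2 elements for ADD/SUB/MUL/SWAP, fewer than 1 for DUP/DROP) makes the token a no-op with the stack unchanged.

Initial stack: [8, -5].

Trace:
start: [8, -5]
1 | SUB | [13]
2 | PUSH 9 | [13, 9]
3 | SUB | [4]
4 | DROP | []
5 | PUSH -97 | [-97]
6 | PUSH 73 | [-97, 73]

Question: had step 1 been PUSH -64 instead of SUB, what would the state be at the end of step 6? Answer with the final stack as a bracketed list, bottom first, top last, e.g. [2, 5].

(re-executing from step 1 with the substitution; state before step 1: [8, -5])
1 | PUSH -64 | [8, -5, -64]
2 | PUSH 9 | [8, -5, -64, 9]
3 | SUB | [8, -5, -73]
4 | DROP | [8, -5]
5 | PUSH -97 | [8, -5, -97]
6 | PUSH 73 | [8, -5, -97, 73]

[8, -5, -97, 73]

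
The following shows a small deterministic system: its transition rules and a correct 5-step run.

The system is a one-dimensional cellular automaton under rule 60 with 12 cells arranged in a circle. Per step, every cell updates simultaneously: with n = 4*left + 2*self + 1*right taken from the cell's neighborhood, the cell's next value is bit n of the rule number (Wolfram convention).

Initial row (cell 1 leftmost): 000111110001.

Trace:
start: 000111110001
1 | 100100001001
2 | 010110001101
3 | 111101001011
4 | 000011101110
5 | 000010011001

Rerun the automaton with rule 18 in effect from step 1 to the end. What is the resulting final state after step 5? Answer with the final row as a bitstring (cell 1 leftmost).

101000001010

(re-executing steps 1..5 under rule 18; state before step 1: 000111110001)
1 | 101000001010
2 | 000100010000
3 | 001010101000
4 | 010000000100
5 | 101000001010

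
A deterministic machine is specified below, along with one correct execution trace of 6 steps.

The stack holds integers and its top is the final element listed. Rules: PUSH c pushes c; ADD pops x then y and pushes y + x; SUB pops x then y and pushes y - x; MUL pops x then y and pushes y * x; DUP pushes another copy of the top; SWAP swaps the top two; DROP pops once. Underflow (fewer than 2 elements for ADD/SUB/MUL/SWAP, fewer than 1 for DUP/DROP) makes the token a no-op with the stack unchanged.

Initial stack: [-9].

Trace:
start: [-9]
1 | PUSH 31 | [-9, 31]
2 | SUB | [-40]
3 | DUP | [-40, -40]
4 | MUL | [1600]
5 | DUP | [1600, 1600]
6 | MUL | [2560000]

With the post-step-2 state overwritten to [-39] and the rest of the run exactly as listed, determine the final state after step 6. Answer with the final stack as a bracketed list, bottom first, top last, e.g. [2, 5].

state after step 2 := [-39]
3 | DUP | [-39, -39]
4 | MUL | [1521]
5 | DUP | [1521, 1521]
6 | MUL | [2313441]

[2313441]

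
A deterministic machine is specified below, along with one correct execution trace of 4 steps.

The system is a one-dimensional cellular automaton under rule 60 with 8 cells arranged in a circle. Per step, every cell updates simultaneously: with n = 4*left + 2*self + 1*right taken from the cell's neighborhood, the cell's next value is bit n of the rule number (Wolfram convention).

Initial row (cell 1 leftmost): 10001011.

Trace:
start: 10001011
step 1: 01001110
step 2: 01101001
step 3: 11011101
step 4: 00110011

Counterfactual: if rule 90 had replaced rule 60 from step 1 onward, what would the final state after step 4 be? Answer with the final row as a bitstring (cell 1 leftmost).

00000000

(re-executing steps 1..4 under rule 90; state before step 1: 10001011)
step 1: 11010010
step 2: 11001100
step 3: 11111111
step 4: 00000000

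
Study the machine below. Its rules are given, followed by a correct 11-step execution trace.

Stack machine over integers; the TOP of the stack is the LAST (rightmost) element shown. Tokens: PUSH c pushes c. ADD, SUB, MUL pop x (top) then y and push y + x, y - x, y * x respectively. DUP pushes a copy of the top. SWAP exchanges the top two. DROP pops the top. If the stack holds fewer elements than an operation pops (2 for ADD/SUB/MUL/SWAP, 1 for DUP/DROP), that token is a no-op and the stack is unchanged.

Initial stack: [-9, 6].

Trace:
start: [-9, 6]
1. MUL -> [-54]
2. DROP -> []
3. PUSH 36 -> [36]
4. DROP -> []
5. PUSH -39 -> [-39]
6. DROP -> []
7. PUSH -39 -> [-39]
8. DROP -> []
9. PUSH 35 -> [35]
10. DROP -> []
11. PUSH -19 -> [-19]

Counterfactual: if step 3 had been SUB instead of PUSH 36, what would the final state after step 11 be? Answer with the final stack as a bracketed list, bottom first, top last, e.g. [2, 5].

[-19]

(re-executing from step 3 with the substitution; state before step 3: [])
3. SUB -> []
4. DROP -> []
5. PUSH -39 -> [-39]
6. DROP -> []
7. PUSH -39 -> [-39]
8. DROP -> []
9. PUSH 35 -> [35]
10. DROP -> []
11. PUSH -19 -> [-19]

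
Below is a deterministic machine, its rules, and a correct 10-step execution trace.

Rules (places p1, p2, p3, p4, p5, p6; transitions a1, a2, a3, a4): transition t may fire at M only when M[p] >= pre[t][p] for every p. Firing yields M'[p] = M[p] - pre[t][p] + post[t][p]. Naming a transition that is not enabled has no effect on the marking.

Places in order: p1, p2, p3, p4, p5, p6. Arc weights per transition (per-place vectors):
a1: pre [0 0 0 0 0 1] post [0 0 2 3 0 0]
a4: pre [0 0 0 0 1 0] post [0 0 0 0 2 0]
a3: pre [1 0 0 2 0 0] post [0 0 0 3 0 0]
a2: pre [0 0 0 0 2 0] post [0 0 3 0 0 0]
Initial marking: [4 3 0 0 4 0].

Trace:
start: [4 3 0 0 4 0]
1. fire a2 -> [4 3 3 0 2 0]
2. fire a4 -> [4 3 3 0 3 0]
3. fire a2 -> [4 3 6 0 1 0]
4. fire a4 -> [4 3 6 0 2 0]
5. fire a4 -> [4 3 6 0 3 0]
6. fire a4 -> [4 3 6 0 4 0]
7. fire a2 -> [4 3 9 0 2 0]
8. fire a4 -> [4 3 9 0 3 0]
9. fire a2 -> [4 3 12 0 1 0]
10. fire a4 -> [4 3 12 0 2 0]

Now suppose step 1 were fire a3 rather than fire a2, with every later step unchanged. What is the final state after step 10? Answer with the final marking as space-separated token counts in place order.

4 3 9 0 4 0

(re-executing from step 1 with the substitution; state before step 1: [4 3 0 0 4 0])
1. fire a3 -> [4 3 0 0 4 0]
2. fire a4 -> [4 3 0 0 5 0]
3. fire a2 -> [4 3 3 0 3 0]
4. fire a4 -> [4 3 3 0 4 0]
5. fire a4 -> [4 3 3 0 5 0]
6. fire a4 -> [4 3 3 0 6 0]
7. fire a2 -> [4 3 6 0 4 0]
8. fire a4 -> [4 3 6 0 5 0]
9. fire a2 -> [4 3 9 0 3 0]
10. fire a4 -> [4 3 9 0 4 0]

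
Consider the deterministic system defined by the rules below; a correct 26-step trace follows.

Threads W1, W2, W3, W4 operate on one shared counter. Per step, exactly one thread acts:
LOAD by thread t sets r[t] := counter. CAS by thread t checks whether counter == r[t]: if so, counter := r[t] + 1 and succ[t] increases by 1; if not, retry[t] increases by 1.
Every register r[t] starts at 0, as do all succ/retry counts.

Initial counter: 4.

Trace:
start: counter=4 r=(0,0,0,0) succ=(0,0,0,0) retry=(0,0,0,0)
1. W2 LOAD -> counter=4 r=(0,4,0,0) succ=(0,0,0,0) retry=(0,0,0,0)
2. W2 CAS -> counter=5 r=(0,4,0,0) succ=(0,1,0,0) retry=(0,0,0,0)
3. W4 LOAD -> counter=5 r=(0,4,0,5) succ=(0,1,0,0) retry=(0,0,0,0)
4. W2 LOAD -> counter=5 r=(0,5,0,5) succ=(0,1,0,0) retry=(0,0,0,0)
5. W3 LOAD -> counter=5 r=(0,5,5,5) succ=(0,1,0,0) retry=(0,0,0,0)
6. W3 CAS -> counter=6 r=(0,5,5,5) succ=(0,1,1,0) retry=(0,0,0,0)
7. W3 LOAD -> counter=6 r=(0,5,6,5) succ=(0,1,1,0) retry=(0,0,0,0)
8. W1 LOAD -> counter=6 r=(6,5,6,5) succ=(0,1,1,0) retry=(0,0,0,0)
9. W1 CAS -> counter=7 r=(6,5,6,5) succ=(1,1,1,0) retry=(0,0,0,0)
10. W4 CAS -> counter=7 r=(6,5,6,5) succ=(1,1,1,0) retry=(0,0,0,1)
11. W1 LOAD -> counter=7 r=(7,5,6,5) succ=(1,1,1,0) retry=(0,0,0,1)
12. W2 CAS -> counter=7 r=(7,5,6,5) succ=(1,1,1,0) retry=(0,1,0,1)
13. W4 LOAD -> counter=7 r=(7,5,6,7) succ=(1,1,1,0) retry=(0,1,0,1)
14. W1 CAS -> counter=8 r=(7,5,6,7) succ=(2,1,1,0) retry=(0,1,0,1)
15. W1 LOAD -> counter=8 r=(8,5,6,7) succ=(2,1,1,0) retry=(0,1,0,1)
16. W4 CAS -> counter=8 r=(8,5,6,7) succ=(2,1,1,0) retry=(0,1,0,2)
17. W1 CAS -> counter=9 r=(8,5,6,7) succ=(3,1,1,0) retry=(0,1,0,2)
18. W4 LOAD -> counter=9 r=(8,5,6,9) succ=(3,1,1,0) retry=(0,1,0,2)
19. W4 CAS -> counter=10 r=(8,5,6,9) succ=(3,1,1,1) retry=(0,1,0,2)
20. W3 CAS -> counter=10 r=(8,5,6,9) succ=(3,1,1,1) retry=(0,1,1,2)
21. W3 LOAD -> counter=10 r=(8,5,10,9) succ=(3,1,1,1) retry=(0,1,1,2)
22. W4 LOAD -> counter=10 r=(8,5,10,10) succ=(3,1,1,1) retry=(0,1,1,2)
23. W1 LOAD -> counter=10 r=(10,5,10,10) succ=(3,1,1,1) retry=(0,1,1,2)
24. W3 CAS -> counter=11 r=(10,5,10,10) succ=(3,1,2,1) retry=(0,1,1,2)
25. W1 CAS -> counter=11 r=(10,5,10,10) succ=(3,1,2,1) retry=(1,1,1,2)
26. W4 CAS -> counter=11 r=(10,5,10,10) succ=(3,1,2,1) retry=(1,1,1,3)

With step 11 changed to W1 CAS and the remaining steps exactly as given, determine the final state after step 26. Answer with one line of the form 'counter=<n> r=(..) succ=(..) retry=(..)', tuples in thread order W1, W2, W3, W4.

(re-executing from step 11 with the substitution; state before step 11: counter=7 r=(6,5,6,5) succ=(1,1,1,0) retry=(0,0,0,1))
11. W1 CAS -> counter=7 r=(6,5,6,5) succ=(1,1,1,0) retry=(1,0,0,1)
12. W2 CAS -> counter=7 r=(6,5,6,5) succ=(1,1,1,0) retry=(1,1,0,1)
13. W4 LOAD -> counter=7 r=(6,5,6,7) succ=(1,1,1,0) retry=(1,1,0,1)
14. W1 CAS -> counter=7 r=(6,5,6,7) succ=(1,1,1,0) retry=(2,1,0,1)
15. W1 LOAD -> counter=7 r=(7,5,6,7) succ=(1,1,1,0) retry=(2,1,0,1)
16. W4 CAS -> counter=8 r=(7,5,6,7) succ=(1,1,1,1) retry=(2,1,0,1)
17. W1 CAS -> counter=8 r=(7,5,6,7) succ=(1,1,1,1) retry=(3,1,0,1)
18. W4 LOAD -> counter=8 r=(7,5,6,8) succ=(1,1,1,1) retry=(3,1,0,1)
19. W4 CAS -> counter=9 r=(7,5,6,8) succ=(1,1,1,2) retry=(3,1,0,1)
20. W3 CAS -> counter=9 r=(7,5,6,8) succ=(1,1,1,2) retry=(3,1,1,1)
21. W3 LOAD -> counter=9 r=(7,5,9,8) succ=(1,1,1,2) retry=(3,1,1,1)
22. W4 LOAD -> counter=9 r=(7,5,9,9) succ=(1,1,1,2) retry=(3,1,1,1)
23. W1 LOAD -> counter=9 r=(9,5,9,9) succ=(1,1,1,2) retry=(3,1,1,1)
24. W3 CAS -> counter=10 r=(9,5,9,9) succ=(1,1,2,2) retry=(3,1,1,1)
25. W1 CAS -> counter=10 r=(9,5,9,9) succ=(1,1,2,2) retry=(4,1,1,1)
26. W4 CAS -> counter=10 r=(9,5,9,9) succ=(1,1,2,2) retry=(4,1,1,2)

counter=10 r=(9,5,9,9) succ=(1,1,2,2) retry=(4,1,1,2)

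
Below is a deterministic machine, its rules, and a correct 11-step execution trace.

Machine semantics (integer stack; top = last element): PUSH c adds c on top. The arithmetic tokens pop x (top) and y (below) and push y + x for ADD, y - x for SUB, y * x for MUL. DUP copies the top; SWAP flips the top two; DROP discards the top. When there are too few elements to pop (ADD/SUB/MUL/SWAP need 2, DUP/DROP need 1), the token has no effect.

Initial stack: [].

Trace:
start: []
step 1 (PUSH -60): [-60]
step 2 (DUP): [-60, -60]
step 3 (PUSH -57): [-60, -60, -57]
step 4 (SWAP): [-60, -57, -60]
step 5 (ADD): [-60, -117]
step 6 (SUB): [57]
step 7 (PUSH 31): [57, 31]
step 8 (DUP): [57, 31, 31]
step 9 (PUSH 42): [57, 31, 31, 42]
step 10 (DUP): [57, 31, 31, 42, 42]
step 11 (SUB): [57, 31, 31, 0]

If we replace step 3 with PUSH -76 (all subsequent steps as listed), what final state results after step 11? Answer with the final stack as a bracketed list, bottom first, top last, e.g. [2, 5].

(re-executing from step 3 with the substitution; state before step 3: [-60, -60])
step 3 (PUSH -76): [-60, -60, -76]
step 4 (SWAP): [-60, -76, -60]
step 5 (ADD): [-60, -136]
step 6 (SUB): [76]
step 7 (PUSH 31): [76, 31]
step 8 (DUP): [76, 31, 31]
step 9 (PUSH 42): [76, 31, 31, 42]
step 10 (DUP): [76, 31, 31, 42, 42]
step 11 (SUB): [76, 31, 31, 0]

[76, 31, 31, 0]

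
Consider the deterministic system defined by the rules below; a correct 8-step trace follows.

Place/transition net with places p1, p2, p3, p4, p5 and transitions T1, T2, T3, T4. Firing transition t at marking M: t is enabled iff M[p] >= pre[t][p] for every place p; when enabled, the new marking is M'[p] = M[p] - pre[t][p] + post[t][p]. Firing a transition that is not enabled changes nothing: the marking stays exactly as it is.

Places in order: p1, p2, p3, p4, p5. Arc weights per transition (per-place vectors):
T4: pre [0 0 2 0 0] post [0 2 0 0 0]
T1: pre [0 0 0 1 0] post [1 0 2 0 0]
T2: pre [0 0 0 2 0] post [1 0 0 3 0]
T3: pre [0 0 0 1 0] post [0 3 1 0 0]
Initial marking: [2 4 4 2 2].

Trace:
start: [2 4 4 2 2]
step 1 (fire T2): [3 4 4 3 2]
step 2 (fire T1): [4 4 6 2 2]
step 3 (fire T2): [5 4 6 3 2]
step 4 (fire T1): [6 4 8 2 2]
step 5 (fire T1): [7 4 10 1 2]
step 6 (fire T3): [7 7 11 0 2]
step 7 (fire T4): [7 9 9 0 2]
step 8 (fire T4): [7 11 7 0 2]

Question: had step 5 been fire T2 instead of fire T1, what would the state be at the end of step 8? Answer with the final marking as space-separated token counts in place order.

(re-executing from step 5 with the substitution; state before step 5: [6 4 8 2 2])
step 5 (fire T2): [7 4 8 3 2]
step 6 (fire T3): [7 7 9 2 2]
step 7 (fire T4): [7 9 7 2 2]
step 8 (fire T4): [7 11 5 2 2]

7 11 5 2 2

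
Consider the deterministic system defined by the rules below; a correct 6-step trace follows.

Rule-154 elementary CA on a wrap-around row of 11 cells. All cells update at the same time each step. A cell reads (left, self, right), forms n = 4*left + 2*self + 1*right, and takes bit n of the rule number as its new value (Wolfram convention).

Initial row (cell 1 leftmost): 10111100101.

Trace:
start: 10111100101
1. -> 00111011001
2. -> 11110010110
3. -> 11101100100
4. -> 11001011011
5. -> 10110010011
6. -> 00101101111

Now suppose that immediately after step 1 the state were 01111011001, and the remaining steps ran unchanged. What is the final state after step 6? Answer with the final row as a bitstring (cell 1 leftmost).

state after step 1 := 01111011001
2. -> 01110010110
3. -> 11101100101
4. -> 11001011001
5. -> 10110010111
6. -> 00101100111

00101100111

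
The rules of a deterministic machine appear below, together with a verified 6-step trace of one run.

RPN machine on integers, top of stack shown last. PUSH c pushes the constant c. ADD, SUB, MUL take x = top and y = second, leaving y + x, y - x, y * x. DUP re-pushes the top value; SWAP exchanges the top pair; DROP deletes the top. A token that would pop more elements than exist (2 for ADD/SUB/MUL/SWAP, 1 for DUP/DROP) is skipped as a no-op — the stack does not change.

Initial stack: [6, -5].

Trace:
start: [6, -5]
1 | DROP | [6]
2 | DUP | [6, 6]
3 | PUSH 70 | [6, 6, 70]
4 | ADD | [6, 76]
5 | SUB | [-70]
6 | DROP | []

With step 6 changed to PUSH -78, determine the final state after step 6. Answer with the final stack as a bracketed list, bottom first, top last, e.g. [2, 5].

(re-executing from step 6 with the substitution; state before step 6: [-70])
6 | PUSH -78 | [-70, -78]

[-70, -78]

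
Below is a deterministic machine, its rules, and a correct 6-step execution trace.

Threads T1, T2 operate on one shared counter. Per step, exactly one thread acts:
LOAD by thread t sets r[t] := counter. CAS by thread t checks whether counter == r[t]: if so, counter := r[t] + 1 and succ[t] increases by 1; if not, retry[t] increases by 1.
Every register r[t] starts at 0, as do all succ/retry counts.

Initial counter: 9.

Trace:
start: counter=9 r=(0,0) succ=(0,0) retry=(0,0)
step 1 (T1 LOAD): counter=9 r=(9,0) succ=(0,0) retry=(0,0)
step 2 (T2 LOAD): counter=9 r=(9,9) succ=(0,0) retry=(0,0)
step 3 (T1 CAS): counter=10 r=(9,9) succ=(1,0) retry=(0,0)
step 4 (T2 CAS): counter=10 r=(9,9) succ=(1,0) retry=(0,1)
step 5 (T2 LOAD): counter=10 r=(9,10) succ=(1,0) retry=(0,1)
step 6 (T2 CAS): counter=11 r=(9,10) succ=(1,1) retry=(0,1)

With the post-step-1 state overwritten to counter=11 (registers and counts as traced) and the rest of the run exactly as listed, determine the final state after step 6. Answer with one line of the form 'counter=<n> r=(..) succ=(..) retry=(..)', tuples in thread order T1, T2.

state after step 1 := counter=11 r=(9,0) succ=(0,0) retry=(0,0)
step 2 (T2 LOAD): counter=11 r=(9,11) succ=(0,0) retry=(0,0)
step 3 (T1 CAS): counter=11 r=(9,11) succ=(0,0) retry=(1,0)
step 4 (T2 CAS): counter=12 r=(9,11) succ=(0,1) retry=(1,0)
step 5 (T2 LOAD): counter=12 r=(9,12) succ=(0,1) retry=(1,0)
step 6 (T2 CAS): counter=13 r=(9,12) succ=(0,2) retry=(1,0)

counter=13 r=(9,12) succ=(0,2) retry=(1,0)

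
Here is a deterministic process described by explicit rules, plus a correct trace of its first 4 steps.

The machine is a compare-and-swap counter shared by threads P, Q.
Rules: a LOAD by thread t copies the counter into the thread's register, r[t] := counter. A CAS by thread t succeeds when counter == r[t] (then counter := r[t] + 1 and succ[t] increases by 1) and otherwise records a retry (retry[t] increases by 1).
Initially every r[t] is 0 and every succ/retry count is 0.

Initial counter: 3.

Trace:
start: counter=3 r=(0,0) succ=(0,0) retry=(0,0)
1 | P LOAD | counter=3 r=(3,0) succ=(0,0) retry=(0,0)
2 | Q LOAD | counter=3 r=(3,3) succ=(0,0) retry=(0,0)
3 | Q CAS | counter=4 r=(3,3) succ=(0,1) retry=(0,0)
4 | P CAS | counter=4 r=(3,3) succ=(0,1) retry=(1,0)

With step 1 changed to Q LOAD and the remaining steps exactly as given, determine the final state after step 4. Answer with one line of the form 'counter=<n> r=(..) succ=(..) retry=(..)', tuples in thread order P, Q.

(re-executing from step 1 with the substitution; state before step 1: counter=3 r=(0,0) succ=(0,0) retry=(0,0))
1 | Q LOAD | counter=3 r=(0,3) succ=(0,0) retry=(0,0)
2 | Q LOAD | counter=3 r=(0,3) succ=(0,0) retry=(0,0)
3 | Q CAS | counter=4 r=(0,3) succ=(0,1) retry=(0,0)
4 | P CAS | counter=4 r=(0,3) succ=(0,1) retry=(1,0)

counter=4 r=(0,3) succ=(0,1) retry=(1,0)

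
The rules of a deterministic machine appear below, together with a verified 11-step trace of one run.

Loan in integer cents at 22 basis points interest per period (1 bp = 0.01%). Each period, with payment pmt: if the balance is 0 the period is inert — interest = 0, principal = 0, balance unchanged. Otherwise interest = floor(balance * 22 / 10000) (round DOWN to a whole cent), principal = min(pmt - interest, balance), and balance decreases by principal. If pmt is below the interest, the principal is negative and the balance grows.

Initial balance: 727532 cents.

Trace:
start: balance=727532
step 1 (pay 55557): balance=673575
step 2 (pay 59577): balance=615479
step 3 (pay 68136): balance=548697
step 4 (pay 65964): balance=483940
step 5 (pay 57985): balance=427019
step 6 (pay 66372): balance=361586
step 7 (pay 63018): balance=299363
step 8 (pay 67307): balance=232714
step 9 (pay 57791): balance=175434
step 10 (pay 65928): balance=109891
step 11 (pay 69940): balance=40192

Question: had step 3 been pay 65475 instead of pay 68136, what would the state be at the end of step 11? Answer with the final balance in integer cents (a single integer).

42900

(re-executing from step 3 with the substitution; state before step 3: balance=615479)
step 3 (pay 65475): balance=551358
step 4 (pay 65964): balance=486606
step 5 (pay 57985): balance=429691
step 6 (pay 66372): balance=364264
step 7 (pay 63018): balance=302047
step 8 (pay 67307): balance=235404
step 9 (pay 57791): balance=178130
step 10 (pay 65928): balance=112593
step 11 (pay 69940): balance=42900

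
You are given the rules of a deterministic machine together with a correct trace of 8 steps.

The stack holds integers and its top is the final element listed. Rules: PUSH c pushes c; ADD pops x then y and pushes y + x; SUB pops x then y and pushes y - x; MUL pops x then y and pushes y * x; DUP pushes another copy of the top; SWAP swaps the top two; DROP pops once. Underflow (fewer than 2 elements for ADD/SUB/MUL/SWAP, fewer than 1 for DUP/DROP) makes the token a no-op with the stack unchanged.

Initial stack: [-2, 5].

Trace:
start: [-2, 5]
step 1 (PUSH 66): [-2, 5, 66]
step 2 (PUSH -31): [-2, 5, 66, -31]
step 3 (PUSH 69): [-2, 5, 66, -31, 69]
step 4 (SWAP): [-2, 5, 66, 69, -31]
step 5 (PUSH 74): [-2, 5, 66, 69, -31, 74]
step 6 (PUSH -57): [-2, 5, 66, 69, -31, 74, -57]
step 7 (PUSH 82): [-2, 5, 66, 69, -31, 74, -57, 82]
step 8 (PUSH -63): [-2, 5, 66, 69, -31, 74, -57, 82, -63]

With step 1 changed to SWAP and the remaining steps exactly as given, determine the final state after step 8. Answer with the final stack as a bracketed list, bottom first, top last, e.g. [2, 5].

[5, -2, 69, -31, 74, -57, 82, -63]

(re-executing from step 1 with the substitution; state before step 1: [-2, 5])
step 1 (SWAP): [5, -2]
step 2 (PUSH -31): [5, -2, -31]
step 3 (PUSH 69): [5, -2, -31, 69]
step 4 (SWAP): [5, -2, 69, -31]
step 5 (PUSH 74): [5, -2, 69, -31, 74]
step 6 (PUSH -57): [5, -2, 69, -31, 74, -57]
step 7 (PUSH 82): [5, -2, 69, -31, 74, -57, 82]
step 8 (PUSH -63): [5, -2, 69, -31, 74, -57, 82, -63]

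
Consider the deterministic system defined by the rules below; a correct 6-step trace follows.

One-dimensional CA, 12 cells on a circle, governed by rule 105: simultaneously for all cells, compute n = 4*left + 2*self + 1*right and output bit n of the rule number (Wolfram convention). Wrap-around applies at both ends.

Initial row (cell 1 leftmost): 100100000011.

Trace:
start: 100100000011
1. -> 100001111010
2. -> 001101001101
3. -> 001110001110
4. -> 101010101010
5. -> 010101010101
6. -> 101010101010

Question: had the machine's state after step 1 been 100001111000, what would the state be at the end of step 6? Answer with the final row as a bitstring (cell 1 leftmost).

state after step 1 := 100001111000
2. -> 001101001010
3. -> 101110000100
4. -> 011010110000
5. -> 011101110111
6. -> 110111011101

110111011101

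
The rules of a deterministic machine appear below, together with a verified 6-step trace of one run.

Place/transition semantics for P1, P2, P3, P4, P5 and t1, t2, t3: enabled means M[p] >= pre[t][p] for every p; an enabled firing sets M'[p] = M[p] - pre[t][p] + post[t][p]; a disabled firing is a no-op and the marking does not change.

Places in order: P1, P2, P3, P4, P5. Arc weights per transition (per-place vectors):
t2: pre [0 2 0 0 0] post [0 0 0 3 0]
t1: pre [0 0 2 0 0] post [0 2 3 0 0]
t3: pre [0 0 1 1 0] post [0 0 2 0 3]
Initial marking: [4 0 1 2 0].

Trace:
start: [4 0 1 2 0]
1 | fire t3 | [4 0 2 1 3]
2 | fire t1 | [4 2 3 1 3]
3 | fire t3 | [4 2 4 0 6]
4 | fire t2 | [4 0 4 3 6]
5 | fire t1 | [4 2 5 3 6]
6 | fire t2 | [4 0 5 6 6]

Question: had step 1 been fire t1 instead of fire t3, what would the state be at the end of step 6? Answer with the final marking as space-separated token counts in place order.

4 0 3 4 3

(re-executing from step 1 with the substitution; state before step 1: [4 0 1 2 0])
1 | fire t1 | [4 0 1 2 0]
2 | fire t1 | [4 0 1 2 0]
3 | fire t3 | [4 0 2 1 3]
4 | fire t2 | [4 0 2 1 3]
5 | fire t1 | [4 2 3 1 3]
6 | fire t2 | [4 0 3 4 3]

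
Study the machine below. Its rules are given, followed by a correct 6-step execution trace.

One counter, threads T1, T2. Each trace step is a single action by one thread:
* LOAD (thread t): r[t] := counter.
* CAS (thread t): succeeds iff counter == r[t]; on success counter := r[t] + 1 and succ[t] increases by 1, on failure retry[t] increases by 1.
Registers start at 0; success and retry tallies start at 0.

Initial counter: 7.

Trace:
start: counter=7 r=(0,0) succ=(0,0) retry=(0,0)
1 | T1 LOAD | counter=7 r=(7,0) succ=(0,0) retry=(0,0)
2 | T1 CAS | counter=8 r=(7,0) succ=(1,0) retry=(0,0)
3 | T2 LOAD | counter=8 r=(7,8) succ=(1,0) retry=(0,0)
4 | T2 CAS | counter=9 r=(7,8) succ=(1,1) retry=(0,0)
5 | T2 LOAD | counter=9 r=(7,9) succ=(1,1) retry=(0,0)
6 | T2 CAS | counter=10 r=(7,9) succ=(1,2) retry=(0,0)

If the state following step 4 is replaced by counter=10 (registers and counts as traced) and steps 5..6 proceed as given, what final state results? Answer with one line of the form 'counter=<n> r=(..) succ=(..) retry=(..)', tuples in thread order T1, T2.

counter=11 r=(7,10) succ=(1,2) retry=(0,0)

state after step 4 := counter=10 r=(7,8) succ=(1,1) retry=(0,0)
5 | T2 LOAD | counter=10 r=(7,10) succ=(1,1) retry=(0,0)
6 | T2 CAS | counter=11 r=(7,10) succ=(1,2) retry=(0,0)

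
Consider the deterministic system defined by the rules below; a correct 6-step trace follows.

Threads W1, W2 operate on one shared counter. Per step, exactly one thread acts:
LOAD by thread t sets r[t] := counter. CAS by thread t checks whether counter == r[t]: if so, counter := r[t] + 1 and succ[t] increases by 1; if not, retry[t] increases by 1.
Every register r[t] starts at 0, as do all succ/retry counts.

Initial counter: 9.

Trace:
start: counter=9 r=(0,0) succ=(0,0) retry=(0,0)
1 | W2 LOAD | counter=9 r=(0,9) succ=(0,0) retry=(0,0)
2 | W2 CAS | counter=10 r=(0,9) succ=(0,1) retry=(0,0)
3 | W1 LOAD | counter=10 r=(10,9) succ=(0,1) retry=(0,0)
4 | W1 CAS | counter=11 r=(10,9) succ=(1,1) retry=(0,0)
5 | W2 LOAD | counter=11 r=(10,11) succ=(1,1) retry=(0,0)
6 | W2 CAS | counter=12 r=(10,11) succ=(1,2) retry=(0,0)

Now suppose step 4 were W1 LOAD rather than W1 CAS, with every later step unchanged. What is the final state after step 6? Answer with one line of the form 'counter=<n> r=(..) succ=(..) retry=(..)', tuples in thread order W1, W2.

counter=11 r=(10,10) succ=(0,2) retry=(0,0)

(re-executing from step 4 with the substitution; state before step 4: counter=10 r=(10,9) succ=(0,1) retry=(0,0))
4 | W1 LOAD | counter=10 r=(10,9) succ=(0,1) retry=(0,0)
5 | W2 LOAD | counter=10 r=(10,10) succ=(0,1) retry=(0,0)
6 | W2 CAS | counter=11 r=(10,10) succ=(0,2) retry=(0,0)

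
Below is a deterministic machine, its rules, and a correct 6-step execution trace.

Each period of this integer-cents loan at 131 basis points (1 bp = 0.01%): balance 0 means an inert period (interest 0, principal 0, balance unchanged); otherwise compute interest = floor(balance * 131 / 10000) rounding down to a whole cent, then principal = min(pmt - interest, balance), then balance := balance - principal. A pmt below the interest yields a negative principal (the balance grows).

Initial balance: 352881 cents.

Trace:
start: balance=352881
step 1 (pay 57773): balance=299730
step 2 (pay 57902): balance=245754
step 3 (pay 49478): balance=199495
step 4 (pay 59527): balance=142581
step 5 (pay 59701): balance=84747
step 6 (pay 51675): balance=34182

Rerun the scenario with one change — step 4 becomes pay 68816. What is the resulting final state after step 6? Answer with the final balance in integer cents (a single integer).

24648

(re-executing from step 4 with the substitution; state before step 4: balance=199495)
step 4 (pay 68816): balance=133292
step 5 (pay 59701): balance=75337
step 6 (pay 51675): balance=24648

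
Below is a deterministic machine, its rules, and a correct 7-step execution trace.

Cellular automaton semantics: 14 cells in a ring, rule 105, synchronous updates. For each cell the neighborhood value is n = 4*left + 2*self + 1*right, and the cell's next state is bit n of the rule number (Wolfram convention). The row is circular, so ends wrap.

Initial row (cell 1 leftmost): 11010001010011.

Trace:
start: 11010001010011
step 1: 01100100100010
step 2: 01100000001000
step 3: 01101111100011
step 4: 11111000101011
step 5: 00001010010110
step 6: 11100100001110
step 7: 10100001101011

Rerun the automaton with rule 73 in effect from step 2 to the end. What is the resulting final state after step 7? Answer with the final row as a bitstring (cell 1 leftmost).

01100010101011

(re-executing steps 2..7 under rule 73; state before step 2: 01100100100010)
step 2: 01100000001000
step 3: 01101111100011
step 4: 01101000101011
step 5: 01100010000011
step 6: 01101000111011
step 7: 01100010101011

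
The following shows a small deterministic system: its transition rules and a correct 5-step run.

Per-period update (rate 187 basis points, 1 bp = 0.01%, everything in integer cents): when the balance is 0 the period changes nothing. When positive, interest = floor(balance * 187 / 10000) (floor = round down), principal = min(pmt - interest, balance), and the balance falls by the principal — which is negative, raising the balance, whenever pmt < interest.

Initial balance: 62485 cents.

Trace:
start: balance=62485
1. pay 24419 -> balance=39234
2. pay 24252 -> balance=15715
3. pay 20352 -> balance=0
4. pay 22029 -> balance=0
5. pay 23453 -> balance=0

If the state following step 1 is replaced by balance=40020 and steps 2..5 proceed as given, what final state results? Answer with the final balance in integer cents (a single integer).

state after step 1 := balance=40020
2. pay 24252 -> balance=16516
3. pay 20352 -> balance=0
4. pay 22029 -> balance=0
5. pay 23453 -> balance=0

0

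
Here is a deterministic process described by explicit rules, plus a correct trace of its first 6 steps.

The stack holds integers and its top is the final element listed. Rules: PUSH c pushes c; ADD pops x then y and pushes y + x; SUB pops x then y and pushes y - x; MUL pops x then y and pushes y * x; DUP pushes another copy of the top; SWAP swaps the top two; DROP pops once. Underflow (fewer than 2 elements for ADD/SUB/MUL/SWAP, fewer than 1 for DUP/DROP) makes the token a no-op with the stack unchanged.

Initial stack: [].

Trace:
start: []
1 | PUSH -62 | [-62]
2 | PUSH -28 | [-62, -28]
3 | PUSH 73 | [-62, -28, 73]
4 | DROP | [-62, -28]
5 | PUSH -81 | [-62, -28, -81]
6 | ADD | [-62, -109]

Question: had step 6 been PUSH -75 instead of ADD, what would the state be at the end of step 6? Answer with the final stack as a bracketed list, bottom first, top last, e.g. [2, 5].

[-62, -28, -81, -75]

(re-executing from step 6 with the substitution; state before step 6: [-62, -28, -81])
6 | PUSH -75 | [-62, -28, -81, -75]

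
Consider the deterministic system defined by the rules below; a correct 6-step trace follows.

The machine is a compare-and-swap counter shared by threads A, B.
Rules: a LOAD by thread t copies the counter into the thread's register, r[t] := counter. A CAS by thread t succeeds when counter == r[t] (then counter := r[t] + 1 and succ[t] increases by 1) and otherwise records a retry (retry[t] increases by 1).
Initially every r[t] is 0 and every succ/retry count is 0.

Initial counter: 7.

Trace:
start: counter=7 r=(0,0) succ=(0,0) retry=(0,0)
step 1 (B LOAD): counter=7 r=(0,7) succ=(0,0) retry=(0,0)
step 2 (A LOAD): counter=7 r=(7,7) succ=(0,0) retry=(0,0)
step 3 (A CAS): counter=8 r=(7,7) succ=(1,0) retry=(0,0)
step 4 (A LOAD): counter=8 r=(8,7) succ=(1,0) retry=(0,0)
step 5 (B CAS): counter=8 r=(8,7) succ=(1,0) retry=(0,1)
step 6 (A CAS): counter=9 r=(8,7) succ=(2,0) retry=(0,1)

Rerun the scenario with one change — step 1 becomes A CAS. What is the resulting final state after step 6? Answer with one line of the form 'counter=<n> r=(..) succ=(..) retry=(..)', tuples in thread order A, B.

(re-executing from step 1 with the substitution; state before step 1: counter=7 r=(0,0) succ=(0,0) retry=(0,0))
step 1 (A CAS): counter=7 r=(0,0) succ=(0,0) retry=(1,0)
step 2 (A LOAD): counter=7 r=(7,0) succ=(0,0) retry=(1,0)
step 3 (A CAS): counter=8 r=(7,0) succ=(1,0) retry=(1,0)
step 4 (A LOAD): counter=8 r=(8,0) succ=(1,0) retry=(1,0)
step 5 (B CAS): counter=8 r=(8,0) succ=(1,0) retry=(1,1)
step 6 (A CAS): counter=9 r=(8,0) succ=(2,0) retry=(1,1)

counter=9 r=(8,0) succ=(2,0) retry=(1,1)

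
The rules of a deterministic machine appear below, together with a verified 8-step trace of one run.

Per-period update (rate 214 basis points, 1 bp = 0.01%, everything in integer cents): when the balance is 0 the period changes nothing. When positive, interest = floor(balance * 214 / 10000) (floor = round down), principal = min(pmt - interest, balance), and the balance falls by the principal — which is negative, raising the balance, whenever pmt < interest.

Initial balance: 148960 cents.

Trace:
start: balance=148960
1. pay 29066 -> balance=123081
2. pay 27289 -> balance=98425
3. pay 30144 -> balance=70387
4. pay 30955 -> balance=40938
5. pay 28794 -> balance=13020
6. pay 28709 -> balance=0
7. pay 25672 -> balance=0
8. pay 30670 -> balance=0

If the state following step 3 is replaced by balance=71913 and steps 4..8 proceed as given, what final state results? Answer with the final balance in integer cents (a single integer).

0

state after step 3 := balance=71913
4. pay 30955 -> balance=42496
5. pay 28794 -> balance=14611
6. pay 28709 -> balance=0
7. pay 25672 -> balance=0
8. pay 30670 -> balance=0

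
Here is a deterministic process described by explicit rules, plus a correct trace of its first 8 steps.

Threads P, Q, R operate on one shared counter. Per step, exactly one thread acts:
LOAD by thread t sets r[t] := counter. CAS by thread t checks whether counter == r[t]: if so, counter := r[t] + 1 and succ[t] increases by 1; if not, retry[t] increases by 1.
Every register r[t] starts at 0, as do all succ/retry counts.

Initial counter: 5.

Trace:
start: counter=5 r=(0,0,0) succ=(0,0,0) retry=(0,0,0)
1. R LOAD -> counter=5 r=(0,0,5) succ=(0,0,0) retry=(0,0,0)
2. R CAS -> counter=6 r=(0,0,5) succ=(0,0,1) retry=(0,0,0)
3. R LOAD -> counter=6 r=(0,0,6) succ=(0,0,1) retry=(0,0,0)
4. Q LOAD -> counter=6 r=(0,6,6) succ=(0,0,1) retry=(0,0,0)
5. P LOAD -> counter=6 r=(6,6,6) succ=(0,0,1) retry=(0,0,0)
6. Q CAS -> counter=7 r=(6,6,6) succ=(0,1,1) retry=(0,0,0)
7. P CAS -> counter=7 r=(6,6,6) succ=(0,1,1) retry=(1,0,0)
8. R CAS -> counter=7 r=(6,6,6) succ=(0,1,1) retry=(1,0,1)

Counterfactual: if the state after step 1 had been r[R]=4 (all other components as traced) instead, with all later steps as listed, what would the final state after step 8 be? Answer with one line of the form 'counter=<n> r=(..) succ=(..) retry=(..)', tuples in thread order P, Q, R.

counter=6 r=(5,5,5) succ=(0,1,0) retry=(1,0,2)

state after step 1 := counter=5 r=(0,0,4) succ=(0,0,0) retry=(0,0,0)
2. R CAS -> counter=5 r=(0,0,4) succ=(0,0,0) retry=(0,0,1)
3. R LOAD -> counter=5 r=(0,0,5) succ=(0,0,0) retry=(0,0,1)
4. Q LOAD -> counter=5 r=(0,5,5) succ=(0,0,0) retry=(0,0,1)
5. P LOAD -> counter=5 r=(5,5,5) succ=(0,0,0) retry=(0,0,1)
6. Q CAS -> counter=6 r=(5,5,5) succ=(0,1,0) retry=(0,0,1)
7. P CAS -> counter=6 r=(5,5,5) succ=(0,1,0) retry=(1,0,1)
8. R CAS -> counter=6 r=(5,5,5) succ=(0,1,0) retry=(1,0,2)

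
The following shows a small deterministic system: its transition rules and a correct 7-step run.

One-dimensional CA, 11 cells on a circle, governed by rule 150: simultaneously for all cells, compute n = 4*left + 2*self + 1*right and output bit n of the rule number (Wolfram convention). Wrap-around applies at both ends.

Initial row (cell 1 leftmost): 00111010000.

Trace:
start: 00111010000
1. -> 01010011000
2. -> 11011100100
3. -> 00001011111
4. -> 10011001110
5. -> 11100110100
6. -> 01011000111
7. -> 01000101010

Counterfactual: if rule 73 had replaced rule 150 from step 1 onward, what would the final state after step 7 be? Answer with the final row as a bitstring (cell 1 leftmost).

10101010110

(re-executing steps 1..7 under rule 73; state before step 1: 00111010000)
1. -> 10101000111
2. -> 10000010100
3. -> 00111000000
4. -> 10101011111
5. -> 10000010000
6. -> 00111000110
7. -> 10101010110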